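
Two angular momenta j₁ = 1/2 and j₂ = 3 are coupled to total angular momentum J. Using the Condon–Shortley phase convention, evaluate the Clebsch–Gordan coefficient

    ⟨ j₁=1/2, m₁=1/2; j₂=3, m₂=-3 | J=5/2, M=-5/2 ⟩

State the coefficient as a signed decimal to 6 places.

+0.925820  (= +√(6/7))

√[6·1!0!5!/7! · 1!0!0!6!0!5!] = √(86400/7)
  +(−1)^0/∏(0,1,0,0,0,5)! = 1/120  (running 1/120)
⟨..|..⟩ = √(86400/7)·(1/120) = +0.925820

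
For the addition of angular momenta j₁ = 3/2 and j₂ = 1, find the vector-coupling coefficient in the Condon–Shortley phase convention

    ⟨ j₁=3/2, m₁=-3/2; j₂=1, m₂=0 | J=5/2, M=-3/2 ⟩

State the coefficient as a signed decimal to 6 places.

+0.632456  (= +√(2/5))

triangle: 0!*3!*2!/6! = 12/720
(j±m)!: 0!*3!*1!*1!*1!*4! = 144
prefactor² = (2J+1)*Δ*N² = 72/5
  k=0: +1/(0!*0!*3!*1!*0!*1!) = 1/6
Σ = 1/6  ⇒  CG² = 72/5*1/6² = 2/5
CG = +√(2/5) = +0.632456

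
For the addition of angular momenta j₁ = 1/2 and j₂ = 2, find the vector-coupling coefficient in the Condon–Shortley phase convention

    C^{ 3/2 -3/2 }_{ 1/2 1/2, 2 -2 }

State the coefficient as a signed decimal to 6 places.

√[4·1!0!3!/5! · 1!0!0!4!0!3!] = √(144/5)
  +(−1)^0/∏(0,1,0,0,0,3)! = 1/6  (running 1/6)
⟨..|..⟩ = √(144/5)·(1/6) = +0.894427

+√(4/5) ≈ +0.894427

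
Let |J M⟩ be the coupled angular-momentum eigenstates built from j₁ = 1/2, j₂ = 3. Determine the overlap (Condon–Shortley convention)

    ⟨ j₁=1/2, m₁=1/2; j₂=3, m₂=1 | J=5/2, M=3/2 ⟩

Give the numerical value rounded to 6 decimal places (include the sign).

triangle: 1!*0!*5!/7! = 120/5040
(j±m)!: 1!*0!*4!*2!*4!*1! = 1152
prefactor² = (2J+1)*Δ*N² = 1152/7
  k=0: +1/(0!*1!*0!*4!*0!*1!) = 1/24
Σ = 1/24  ⇒  CG² = 1152/7*1/24² = 2/7
CG = +√(2/7) = +0.534522

+√(2/7) ≈ +0.534522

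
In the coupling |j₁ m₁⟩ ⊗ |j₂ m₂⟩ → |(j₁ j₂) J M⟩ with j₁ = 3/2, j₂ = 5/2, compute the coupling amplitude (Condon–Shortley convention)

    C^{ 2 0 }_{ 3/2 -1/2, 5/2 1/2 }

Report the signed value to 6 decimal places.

−√(1/14) = -0.267261

j₁+j₂−J=2  J+j₁−j₂=1  J−j₁+j₂=3  j₁+j₂+J+1=7
(j₁±m₁, j₂±m₂, J±M) = (1,2,3,2,2,2)
P² = 8/7
sum k=1..2:
  [1] −1/2 = -1/2
  [2] +1/4 = 1/4
S = -1/4
C² = P²·S² = 1/14 ; C = -0.267261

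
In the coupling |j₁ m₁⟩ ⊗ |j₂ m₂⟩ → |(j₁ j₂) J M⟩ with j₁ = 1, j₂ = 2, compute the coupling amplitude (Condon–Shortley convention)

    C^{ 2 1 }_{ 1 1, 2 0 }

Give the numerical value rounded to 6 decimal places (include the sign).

triangle: 1!·1!·3!/6! = 6/720
(j±m)!: 2!·0!·2!·2!·3!·1! = 48
prefactor² = (2J+1)·Δ·N² = 2
  k=0: +1/(0!·1!·0!·2!·1!·1!) = 1/2
Σ = 1/2  ⇒  CG² = 2·1/2² = 1/2
CG = +√(1/2) = +0.707107

+0.707107  (= +√(1/2))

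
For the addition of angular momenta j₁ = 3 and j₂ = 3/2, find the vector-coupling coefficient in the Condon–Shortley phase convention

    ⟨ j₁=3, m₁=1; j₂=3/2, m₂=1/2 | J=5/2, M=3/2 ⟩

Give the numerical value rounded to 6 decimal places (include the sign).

triangle: 2!×4!×1!/8! = 48/40320
(j±m)!: 4!×2!×2!×1!×4!×1! = 2304
prefactor² = (2J+1)×Δ×N² = 576/35
  k=1: −1/(1!×1!×1!×1!×3!×0!) = -1/6
  k=2: +1/(2!×0!×0!×0!×4!×1!) = 1/48
Σ = -7/48  ⇒  CG² = 576/35×(-7/48)² = 7/20
CG = −√(7/20) = -0.591608

-0.591608  (= −√(7/20))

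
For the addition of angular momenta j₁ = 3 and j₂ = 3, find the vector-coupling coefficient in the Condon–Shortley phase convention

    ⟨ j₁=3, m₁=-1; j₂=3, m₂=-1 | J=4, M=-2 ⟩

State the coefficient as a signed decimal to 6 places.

triangle: 2!*4!*4!/11! = 1152/39916800
(j±m)!: 2!*4!*2!*4!*2!*6! = 3317760
prefactor² = (2J+1)*Δ*N² = 331776/385
  k=0: +1/(0!*2!*4!*2!*0!*2!) = 1/192
  k=1: −1/(1!*1!*3!*1!*1!*3!) = -1/36
  k=2: +1/(2!*0!*2!*0!*2!*4!) = 1/192
Σ = -5/288  ⇒  CG² = 331776/385*(-5/288)² = 20/77
CG = −√(20/77) = -0.509647

−√(20/77) = -0.509647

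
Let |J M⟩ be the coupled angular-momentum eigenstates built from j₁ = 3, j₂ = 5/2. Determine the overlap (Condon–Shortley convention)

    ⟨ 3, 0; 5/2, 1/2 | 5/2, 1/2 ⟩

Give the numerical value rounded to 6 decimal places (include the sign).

√[6·3!3!2!/9! · 3!3!3!2!3!2!] = √(216/35)
  +(−1)^1/∏(1,2,2,2,1,0)! = -1/8  (running -1/8)
  +(−1)^2/∏(2,1,1,1,2,1)! = 1/4  (running 1/8)
  +(−1)^3/∏(3,0,0,0,3,2)! = -1/72  (running 1/9)
⟨..|..⟩ = √(216/35)·(1/9) = +0.276026

+√(8/105) = +0.276026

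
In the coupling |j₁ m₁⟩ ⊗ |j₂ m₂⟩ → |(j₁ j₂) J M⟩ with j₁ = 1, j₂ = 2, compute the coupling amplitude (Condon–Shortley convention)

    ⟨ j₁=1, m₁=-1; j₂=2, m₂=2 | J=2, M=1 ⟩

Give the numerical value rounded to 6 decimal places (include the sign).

j₁+j₂−J=1  J+j₁−j₂=1  J−j₁+j₂=3  j₁+j₂+J+1=6
(j₁±m₁, j₂±m₂, J±M) = (0,2,4,0,3,1)
P² = 12
sum k=1..1:
  [1] −1/6 = -1/6
S = -1/6
C² = P²·S² = 1/3 ; C = -0.577350

-0.577350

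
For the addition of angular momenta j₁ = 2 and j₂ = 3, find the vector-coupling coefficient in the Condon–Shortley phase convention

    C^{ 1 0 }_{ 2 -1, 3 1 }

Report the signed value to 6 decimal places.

triangle: 4!·0!·2!/7! = 48/5040
(j±m)!: 1!·3!·4!·2!·1!·1! = 288
prefactor² = (2J+1)·Δ·N² = 288/35
  k=3: −1/(3!·1!·0!·1!·0!·1!) = -1/6
Σ = -1/6  ⇒  CG² = 288/35·(-1/6)² = 8/35
CG = −√(8/35) = -0.478091

-0.478091  (= −√(8/35))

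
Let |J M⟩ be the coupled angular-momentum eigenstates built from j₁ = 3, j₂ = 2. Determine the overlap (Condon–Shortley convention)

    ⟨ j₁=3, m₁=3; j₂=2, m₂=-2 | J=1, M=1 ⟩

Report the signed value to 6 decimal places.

j₁+j₂−J=4  J+j₁−j₂=2  J−j₁+j₂=0  j₁+j₂+J+1=7
(j₁±m₁, j₂±m₂, J±M) = (6,0,0,4,2,0)
P² = 6912/7
sum k=0..0:
  [0] +1/48 = 1/48
S = 1/48
C² = P²·S² = 3/7 ; C = +0.654654

+√(3/7) = +0.654654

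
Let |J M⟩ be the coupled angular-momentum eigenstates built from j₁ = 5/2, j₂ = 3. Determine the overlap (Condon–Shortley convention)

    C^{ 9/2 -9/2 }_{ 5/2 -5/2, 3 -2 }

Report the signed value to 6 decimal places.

triangle: 1!×4!×5!/11! = 2880/39916800
(j±m)!: 0!×5!×1!×5!×0!×9! = 5225472000
prefactor² = (2J+1)×Δ×N² = 41472000/11
  k=1: −1/(1!×0!×4!×0!×0!×5!) = -1/2880
Σ = -1/2880  ⇒  CG² = 41472000/11×(-1/2880)² = 5/11
CG = −√(5/11) = -0.674200

-0.674200  (= −√(5/11))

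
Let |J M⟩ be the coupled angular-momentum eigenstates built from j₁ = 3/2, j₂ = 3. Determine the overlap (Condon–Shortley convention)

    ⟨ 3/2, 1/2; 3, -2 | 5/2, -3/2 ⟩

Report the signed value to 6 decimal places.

+0.267261  (= +√(1/14))

j₁+j₂−J=2  J+j₁−j₂=1  J−j₁+j₂=4  j₁+j₂+J+1=8
(j₁±m₁, j₂±m₂, J±M) = (2,1,1,5,1,4)
P² = 288/7
sum k=0..1:
  [0] +1/12 = 1/12
  [1] −1/24 = -1/24
S = 1/24
C² = P²·S² = 1/14 ; C = +0.267261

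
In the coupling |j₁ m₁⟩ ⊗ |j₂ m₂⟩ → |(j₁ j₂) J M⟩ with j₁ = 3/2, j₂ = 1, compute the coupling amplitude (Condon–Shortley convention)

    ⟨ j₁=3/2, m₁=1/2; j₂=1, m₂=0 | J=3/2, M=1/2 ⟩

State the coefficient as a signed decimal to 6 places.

+0.258199

√[4·1!2!1!/5! · 2!1!1!1!2!1!] = √(4/15)
  +(−1)^0/∏(0,1,1,1,1,0)! = 1  (running 1)
  +(−1)^1/∏(1,0,0,0,2,1)! = -1/2  (running 1/2)
⟨..|..⟩ = √(4/15)·(1/2) = +0.258199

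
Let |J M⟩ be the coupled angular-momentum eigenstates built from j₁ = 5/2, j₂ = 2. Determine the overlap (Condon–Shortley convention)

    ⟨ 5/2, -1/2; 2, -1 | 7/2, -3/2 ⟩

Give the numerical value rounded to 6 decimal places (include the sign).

+0.308607

√[8·1!4!3!/9! · 2!3!1!3!2!5!] = √(384/7)
  +(−1)^0/∏(0,1,3,1,1,2)! = 1/12  (running 1/12)
  +(−1)^1/∏(1,0,2,0,2,3)! = -1/24  (running 1/24)
⟨..|..⟩ = √(384/7)·(1/24) = +0.308607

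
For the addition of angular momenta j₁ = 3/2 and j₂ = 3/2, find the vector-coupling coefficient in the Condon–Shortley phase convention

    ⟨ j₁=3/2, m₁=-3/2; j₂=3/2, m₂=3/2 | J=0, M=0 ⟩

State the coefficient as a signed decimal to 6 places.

√[1·3!0!0!/4! · 0!3!3!0!0!0!] = √(9)
  +(−1)^3/∏(3,0,0,0,0,0)! = -1/6  (running -1/6)
⟨..|..⟩ = √(9)·(-1/6) = -0.500000

−√(1/4) ≈ -0.500000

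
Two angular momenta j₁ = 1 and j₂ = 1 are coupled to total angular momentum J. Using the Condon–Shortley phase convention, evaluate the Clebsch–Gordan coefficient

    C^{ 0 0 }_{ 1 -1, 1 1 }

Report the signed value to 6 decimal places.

√[1·2!0!0!/3! · 0!2!2!0!0!0!] = √(4/3)
  +(−1)^2/∏(2,0,0,0,0,0)! = 1/2  (running 1/2)
⟨..|..⟩ = √(4/3)·(1/2) = +0.577350

+√(1/3) ≈ +0.577350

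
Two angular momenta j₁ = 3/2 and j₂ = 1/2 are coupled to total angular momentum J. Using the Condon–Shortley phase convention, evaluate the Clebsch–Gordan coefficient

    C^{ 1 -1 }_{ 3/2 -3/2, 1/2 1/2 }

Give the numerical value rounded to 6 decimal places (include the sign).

√[3·1!2!0!/4! · 0!3!1!0!0!2!] = √(3)
  +(−1)^1/∏(1,0,2,0,0,0)! = -1/2  (running -1/2)
⟨..|..⟩ = √(3)·(-1/2) = -0.866025

−√(3/4) = -0.866025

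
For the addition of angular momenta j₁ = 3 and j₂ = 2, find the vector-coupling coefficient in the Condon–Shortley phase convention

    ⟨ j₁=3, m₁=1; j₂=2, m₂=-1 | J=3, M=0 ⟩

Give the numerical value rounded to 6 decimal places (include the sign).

+√(1/30) ≈ +0.182574

j₁+j₂−J=2  J+j₁−j₂=4  J−j₁+j₂=2  j₁+j₂+J+1=9
(j₁±m₁, j₂±m₂, J±M) = (4,2,1,3,3,3)
P² = 96/5
sum k=0..1:
  [0] +1/8 = 1/8
  [1] −1/12 = -1/12
S = 1/24
C² = P²·S² = 1/30 ; C = +0.182574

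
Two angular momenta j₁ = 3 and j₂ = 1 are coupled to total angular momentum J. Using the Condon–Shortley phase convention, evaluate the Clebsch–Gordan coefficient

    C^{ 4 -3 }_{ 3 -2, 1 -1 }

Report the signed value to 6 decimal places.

√[9·0!6!2!/9! · 1!5!0!2!1!7!] = √(43200)
  +(−1)^0/∏(0,0,5,0,1,2)! = 1/240  (running 1/240)
⟨..|..⟩ = √(43200)·(1/240) = +0.866025

+√(3/4) ≈ +0.866025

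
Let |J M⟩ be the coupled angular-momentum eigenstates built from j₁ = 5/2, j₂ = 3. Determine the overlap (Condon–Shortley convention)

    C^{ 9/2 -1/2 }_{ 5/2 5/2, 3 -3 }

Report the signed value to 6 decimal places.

+0.147122

triangle: 1!×4!×5!/11! = 2880/39916800
(j±m)!: 5!×0!×0!×6!×4!×5! = 248832000
prefactor² = (2J+1)×Δ×N² = 13824000/77
  k=0: +1/(0!×1!×0!×0!×4!×5!) = 1/2880
Σ = 1/2880  ⇒  CG² = 13824000/77×1/2880² = 5/231
CG = +√(5/231) = +0.147122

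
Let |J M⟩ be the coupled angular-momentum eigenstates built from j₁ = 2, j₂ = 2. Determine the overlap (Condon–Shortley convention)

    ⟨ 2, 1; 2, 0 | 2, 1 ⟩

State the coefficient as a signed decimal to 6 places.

-0.267261

j₁+j₂−J=2  J+j₁−j₂=2  J−j₁+j₂=2  j₁+j₂+J+1=7
(j₁±m₁, j₂±m₂, J±M) = (3,1,2,2,3,1)
P² = 8/7
sum k=0..1:
  [0] +1/4 = 1/4
  [1] −1/2 = -1/2
S = -1/4
C² = P²·S² = 1/14 ; C = -0.267261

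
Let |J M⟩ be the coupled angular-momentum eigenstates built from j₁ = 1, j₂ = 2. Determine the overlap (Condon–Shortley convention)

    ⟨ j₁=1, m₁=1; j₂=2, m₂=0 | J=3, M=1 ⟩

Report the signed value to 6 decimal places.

+0.632456  (= +√(2/5))

triangle: 0!*2!*4!/7! = 48/5040
(j±m)!: 2!*0!*2!*2!*4!*2! = 384
prefactor² = (2J+1)*Δ*N² = 128/5
  k=0: +1/(0!*0!*0!*2!*2!*2!) = 1/8
Σ = 1/8  ⇒  CG² = 128/5*1/8² = 2/5
CG = +√(2/5) = +0.632456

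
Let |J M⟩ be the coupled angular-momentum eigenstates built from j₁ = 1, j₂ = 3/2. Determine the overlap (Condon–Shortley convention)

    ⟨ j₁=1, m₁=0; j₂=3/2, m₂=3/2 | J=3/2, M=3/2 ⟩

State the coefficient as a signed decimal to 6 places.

-0.774597

√[4·1!1!2!/5! · 1!1!3!0!3!0!] = √(12/5)
  +(−1)^1/∏(1,0,0,2,1,0)! = -1/2  (running -1/2)
⟨..|..⟩ = √(12/5)·(-1/2) = -0.774597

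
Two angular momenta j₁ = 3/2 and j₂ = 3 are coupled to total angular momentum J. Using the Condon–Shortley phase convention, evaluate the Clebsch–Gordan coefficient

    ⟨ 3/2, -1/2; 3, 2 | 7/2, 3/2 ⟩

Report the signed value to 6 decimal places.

triangle: 1!·2!·5!/9! = 240/362880
(j±m)!: 1!·2!·5!·1!·5!·2! = 57600
prefactor² = (2J+1)·Δ·N² = 6400/21
  k=0: +1/(0!·1!·2!·5!·0!·0!) = 1/240
  k=1: −1/(1!·0!·1!·4!·1!·1!) = -1/24
Σ = -3/80  ⇒  CG² = 6400/21·(-3/80)² = 3/7
CG = −√(3/7) = -0.654654

−√(3/7) ≈ -0.654654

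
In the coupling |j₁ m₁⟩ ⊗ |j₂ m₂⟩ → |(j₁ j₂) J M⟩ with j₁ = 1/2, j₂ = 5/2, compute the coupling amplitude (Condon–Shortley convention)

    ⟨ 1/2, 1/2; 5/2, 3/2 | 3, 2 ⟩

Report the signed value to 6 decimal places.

+0.912871  (= +√(5/6))

triangle: 0!*1!*5!/7! = 120/5040
(j±m)!: 1!*0!*4!*1!*5!*1! = 2880
prefactor² = (2J+1)*Δ*N² = 480
  k=0: +1/(0!*0!*0!*4!*1!*1!) = 1/24
Σ = 1/24  ⇒  CG² = 480*1/24² = 5/6
CG = +√(5/6) = +0.912871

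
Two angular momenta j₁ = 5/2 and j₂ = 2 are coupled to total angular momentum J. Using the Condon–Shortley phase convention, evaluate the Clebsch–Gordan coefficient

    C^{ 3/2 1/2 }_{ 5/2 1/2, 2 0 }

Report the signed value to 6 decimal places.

-0.239046

√[4·3!2!1!/7! · 3!2!2!2!2!1!] = √(32/35)
  +(−1)^1/∏(1,2,1,1,1,0)! = -1/2  (running -1/2)
  +(−1)^2/∏(2,1,0,0,2,1)! = 1/4  (running -1/4)
⟨..|..⟩ = √(32/35)·(-1/4) = -0.239046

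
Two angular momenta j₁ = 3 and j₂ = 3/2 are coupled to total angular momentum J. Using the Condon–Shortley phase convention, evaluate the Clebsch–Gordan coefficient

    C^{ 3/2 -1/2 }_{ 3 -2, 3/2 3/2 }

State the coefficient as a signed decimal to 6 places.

−√(2/7) ≈ -0.534522

triangle: 3!*3!*0!/7! = 36/5040
(j±m)!: 1!*5!*3!*0!*1!*2! = 1440
prefactor² = (2J+1)*Δ*N² = 288/7
  k=3: −1/(3!*0!*2!*0!*1!*0!) = -1/12
Σ = -1/12  ⇒  CG² = 288/7*(-1/12)² = 2/7
CG = −√(2/7) = -0.534522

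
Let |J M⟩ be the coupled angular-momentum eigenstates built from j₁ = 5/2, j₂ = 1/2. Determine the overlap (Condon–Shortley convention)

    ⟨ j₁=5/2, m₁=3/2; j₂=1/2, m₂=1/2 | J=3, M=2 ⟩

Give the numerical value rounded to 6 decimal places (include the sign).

j₁+j₂−J=0  J+j₁−j₂=5  J−j₁+j₂=1  j₁+j₂+J+1=7
(j₁±m₁, j₂±m₂, J±M) = (4,1,1,0,5,1)
P² = 480
sum k=0..0:
  [0] +1/24 = 1/24
S = 1/24
C² = P²·S² = 5/6 ; C = +0.912871

+√(5/6) ≈ +0.912871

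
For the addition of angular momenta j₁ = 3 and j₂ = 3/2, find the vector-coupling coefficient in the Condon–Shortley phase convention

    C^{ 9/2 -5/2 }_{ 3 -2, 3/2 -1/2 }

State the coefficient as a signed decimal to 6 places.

+√(1/2) = +0.707107

triangle: 0!*6!*3!/10! = 4320/3628800
(j±m)!: 1!*5!*1!*2!*2!*7! = 2419200
prefactor² = (2J+1)*Δ*N² = 28800
  k=0: +1/(0!*0!*5!*1!*1!*2!) = 1/240
Σ = 1/240  ⇒  CG² = 28800*1/240² = 1/2
CG = +√(1/2) = +0.707107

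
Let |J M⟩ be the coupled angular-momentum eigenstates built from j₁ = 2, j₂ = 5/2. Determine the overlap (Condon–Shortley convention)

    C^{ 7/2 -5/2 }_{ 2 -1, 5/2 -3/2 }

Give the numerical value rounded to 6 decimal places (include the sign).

+√(1/63) ≈ +0.125988

√[8·1!3!4!/9! · 1!3!1!4!1!6!] = √(2304/7)
  +(−1)^0/∏(0,1,3,1,0,3)! = 1/36  (running 1/36)
  +(−1)^1/∏(1,0,2,0,1,4)! = -1/48  (running 1/144)
⟨..|..⟩ = √(2304/7)·(1/144) = +0.125988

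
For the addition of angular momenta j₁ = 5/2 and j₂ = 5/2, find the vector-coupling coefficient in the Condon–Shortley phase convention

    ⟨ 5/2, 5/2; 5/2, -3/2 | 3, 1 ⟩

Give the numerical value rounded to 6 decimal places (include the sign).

+√(1/3) ≈ +0.577350

√[7·2!3!3!/9! · 5!0!1!4!4!2!] = √(192)
  +(−1)^0/∏(0,2,0,1,3,2)! = 1/24  (running 1/24)
⟨..|..⟩ = √(192)·(1/24) = +0.577350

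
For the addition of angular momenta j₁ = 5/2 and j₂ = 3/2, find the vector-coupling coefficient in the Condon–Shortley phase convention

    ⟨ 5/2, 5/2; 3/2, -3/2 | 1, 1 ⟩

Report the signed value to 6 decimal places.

+0.707107  (= +√(1/2))

triangle: 3!*2!*0!/6! = 12/720
(j±m)!: 5!*0!*0!*3!*2!*0! = 1440
prefactor² = (2J+1)*Δ*N² = 72
  k=0: +1/(0!*3!*0!*0!*2!*0!) = 1/12
Σ = 1/12  ⇒  CG² = 72*1/12² = 1/2
CG = +√(1/2) = +0.707107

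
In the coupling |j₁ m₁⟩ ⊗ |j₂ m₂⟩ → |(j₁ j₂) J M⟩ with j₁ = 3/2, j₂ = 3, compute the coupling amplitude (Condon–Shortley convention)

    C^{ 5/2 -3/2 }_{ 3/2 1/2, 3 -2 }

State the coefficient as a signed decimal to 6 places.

j₁+j₂−J=2  J+j₁−j₂=1  J−j₁+j₂=4  j₁+j₂+J+1=8
(j₁±m₁, j₂±m₂, J±M) = (2,1,1,5,1,4)
P² = 288/7
sum k=0..1:
  [0] +1/12 = 1/12
  [1] −1/24 = -1/24
S = 1/24
C² = P²·S² = 1/14 ; C = +0.267261

+√(1/14) ≈ +0.267261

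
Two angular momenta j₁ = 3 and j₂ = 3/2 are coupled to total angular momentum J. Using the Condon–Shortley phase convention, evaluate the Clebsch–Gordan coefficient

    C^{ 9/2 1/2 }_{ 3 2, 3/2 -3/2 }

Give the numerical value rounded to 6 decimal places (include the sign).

√[10·0!6!3!/10! · 5!1!0!3!5!4!] = √(172800/7)
  +(−1)^0/∏(0,0,1,0,5,3)! = 1/720  (running 1/720)
⟨..|..⟩ = √(172800/7)·(1/720) = +0.218218

+√(1/21) = +0.218218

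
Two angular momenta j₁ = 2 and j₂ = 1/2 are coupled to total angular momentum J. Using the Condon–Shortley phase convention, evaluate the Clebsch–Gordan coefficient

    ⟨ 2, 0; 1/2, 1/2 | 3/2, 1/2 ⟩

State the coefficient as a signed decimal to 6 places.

−√(2/5) = -0.632456

triangle: 1!×3!×0!/5! = 6/120
(j±m)!: 2!×2!×1!×0!×2!×1! = 8
prefactor² = (2J+1)×Δ×N² = 8/5
  k=1: −1/(1!×0!×1!×0!×2!×0!) = -1/2
Σ = -1/2  ⇒  CG² = 8/5×(-1/2)² = 2/5
CG = −√(2/5) = -0.632456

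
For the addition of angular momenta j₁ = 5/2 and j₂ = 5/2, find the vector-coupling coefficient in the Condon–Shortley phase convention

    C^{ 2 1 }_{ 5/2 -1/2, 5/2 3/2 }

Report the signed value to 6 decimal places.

+0.377964  (= +√(1/7))

√[5·3!2!2!/8! · 2!3!4!1!3!1!] = √(36/7)
  +(−1)^2/∏(2,1,1,2,1,0)! = 1/4  (running 1/4)
  +(−1)^3/∏(3,0,0,1,2,1)! = -1/12  (running 1/6)
⟨..|..⟩ = √(36/7)·(1/6) = +0.377964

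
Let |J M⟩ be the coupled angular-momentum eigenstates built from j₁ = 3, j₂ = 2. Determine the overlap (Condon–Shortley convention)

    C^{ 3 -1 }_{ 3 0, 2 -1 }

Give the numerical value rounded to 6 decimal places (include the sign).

triangle: 2!·4!·2!/9! = 96/362880
(j±m)!: 3!·3!·1!·3!·2!·4! = 10368
prefactor² = (2J+1)·Δ·N² = 96/5
  k=0: +1/(0!·2!·3!·1!·1!·1!) = 1/12
  k=1: −1/(1!·1!·2!·0!·2!·2!) = -1/8
Σ = -1/24  ⇒  CG² = 96/5·(-1/24)² = 1/30
CG = −√(1/30) = -0.182574

-0.182574  (= −√(1/30))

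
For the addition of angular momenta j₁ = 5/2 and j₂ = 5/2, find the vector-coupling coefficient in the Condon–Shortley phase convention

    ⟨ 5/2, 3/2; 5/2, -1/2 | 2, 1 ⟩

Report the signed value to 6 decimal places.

triangle: 3!×2!×2!/8! = 24/40320
(j±m)!: 4!×1!×2!×3!×3!×1! = 1728
prefactor² = (2J+1)×Δ×N² = 36/7
  k=0: +1/(0!×3!×1!×2!×1!×0!) = 1/12
  k=1: −1/(1!×2!×0!×1!×2!×1!) = -1/4
Σ = -1/6  ⇒  CG² = 36/7×(-1/6)² = 1/7
CG = −√(1/7) = -0.377964

-0.377964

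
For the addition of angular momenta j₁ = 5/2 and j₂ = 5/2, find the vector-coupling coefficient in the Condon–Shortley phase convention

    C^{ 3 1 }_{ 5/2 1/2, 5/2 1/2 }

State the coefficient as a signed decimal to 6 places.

√[7·2!3!3!/9! · 3!2!3!2!4!2!] = √(48/5)
  +(−1)^0/∏(0,2,2,3,1,0)! = 1/24  (running 1/24)
  +(−1)^1/∏(1,1,1,2,2,1)! = -1/4  (running -5/24)
  +(−1)^2/∏(2,0,0,1,3,2)! = 1/24  (running -1/6)
⟨..|..⟩ = √(48/5)·(-1/6) = -0.516398

−√(4/15) = -0.516398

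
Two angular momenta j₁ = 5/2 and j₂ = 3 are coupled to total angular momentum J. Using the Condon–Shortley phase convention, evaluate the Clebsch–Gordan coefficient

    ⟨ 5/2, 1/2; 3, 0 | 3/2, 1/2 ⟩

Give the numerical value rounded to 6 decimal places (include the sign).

triangle: 4!×1!×2!/8! = 48/40320
(j±m)!: 3!×2!×3!×3!×2!×1! = 864
prefactor² = (2J+1)×Δ×N² = 144/35
  k=1: −1/(1!×3!×1!×2!×0!×0!) = -1/12
  k=2: +1/(2!×2!×0!×1!×1!×1!) = 1/4
Σ = 1/6  ⇒  CG² = 144/35×1/6² = 4/35
CG = +√(4/35) = +0.338062

+√(4/35) ≈ +0.338062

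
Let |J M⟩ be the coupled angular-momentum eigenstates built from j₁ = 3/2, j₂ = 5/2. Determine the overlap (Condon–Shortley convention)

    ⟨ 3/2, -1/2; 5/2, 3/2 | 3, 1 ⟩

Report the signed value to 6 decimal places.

√[7·1!2!4!/8! · 1!2!4!1!4!2!] = √(96/5)
  +(−1)^0/∏(0,1,2,4,0,0)! = 1/48  (running 1/48)
  +(−1)^1/∏(1,0,1,3,1,1)! = -1/6  (running -7/48)
⟨..|..⟩ = √(96/5)·(-7/48) = -0.639010

−√(49/120) = -0.639010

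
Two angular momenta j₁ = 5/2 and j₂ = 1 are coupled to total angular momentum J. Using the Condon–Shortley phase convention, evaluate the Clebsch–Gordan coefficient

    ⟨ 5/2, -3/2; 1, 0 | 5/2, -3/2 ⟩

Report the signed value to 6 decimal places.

√[6·1!4!1!/7! · 1!4!1!1!1!4!] = √(576/35)
  +(−1)^0/∏(0,1,4,1,0,0)! = 1/24  (running 1/24)
  +(−1)^1/∏(1,0,3,0,1,1)! = -1/6  (running -1/8)
⟨..|..⟩ = √(576/35)·(-1/8) = -0.507093

-0.507093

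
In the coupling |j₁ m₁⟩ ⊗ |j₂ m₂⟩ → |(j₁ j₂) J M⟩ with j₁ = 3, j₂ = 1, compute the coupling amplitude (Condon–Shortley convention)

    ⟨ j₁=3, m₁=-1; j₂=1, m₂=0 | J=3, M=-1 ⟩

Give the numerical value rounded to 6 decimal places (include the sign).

triangle: 1!*5!*1!/8! = 120/40320
(j±m)!: 2!*4!*1!*1!*2!*4! = 2304
prefactor² = (2J+1)*Δ*N² = 48
  k=0: +1/(0!*1!*4!*1!*1!*0!) = 1/24
  k=1: −1/(1!*0!*3!*0!*2!*1!) = -1/12
Σ = -1/24  ⇒  CG² = 48*(-1/24)² = 1/12
CG = −√(1/12) = -0.288675

−√(1/12) ≈ -0.288675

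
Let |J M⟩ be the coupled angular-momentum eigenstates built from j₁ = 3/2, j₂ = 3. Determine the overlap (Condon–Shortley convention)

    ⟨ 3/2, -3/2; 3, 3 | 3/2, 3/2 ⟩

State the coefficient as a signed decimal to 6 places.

-0.755929  (= −√(4/7))

√[4·3!0!3!/7! · 0!3!6!0!3!0!] = √(5184/7)
  +(−1)^3/∏(3,0,0,3,0,0)! = -1/36  (running -1/36)
⟨..|..⟩ = √(5184/7)·(-1/36) = -0.755929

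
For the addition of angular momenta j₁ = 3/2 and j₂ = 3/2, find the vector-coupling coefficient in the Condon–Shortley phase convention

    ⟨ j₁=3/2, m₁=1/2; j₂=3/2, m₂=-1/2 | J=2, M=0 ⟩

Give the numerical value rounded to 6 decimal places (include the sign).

triangle: 1!×2!×2!/6! = 4/720
(j±m)!: 2!×1!×1!×2!×2!×2! = 16
prefactor² = (2J+1)×Δ×N² = 4/9
  k=0: +1/(0!×1!×1!×1!×1!×1!) = 1
  k=1: −1/(1!×0!×0!×0!×2!×2!) = -1/4
Σ = 3/4  ⇒  CG² = 4/9×3/4² = 1/4
CG = +√(1/4) = +0.500000

+0.500000  (= +√(1/4))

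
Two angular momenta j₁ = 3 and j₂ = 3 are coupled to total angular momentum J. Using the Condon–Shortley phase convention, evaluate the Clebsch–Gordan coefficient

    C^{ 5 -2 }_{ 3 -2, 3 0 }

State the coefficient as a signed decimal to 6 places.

-0.577350

j₁+j₂−J=1  J+j₁−j₂=5  J−j₁+j₂=5  j₁+j₂+J+1=12
(j₁±m₁, j₂±m₂, J±M) = (1,5,3,3,3,7)
P² = 43200
sum k=0..1:
  [0] +1/1440 = 1/1440
  [1] −1/288 = -1/288
S = -1/360
C² = P²·S² = 1/3 ; C = -0.577350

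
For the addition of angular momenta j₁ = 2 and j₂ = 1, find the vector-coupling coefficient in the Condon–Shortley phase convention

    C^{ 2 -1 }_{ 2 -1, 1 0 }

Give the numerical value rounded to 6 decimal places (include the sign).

-0.408248

√[5·1!3!1!/6! · 1!3!1!1!1!3!] = √(3/2)
  +(−1)^0/∏(0,1,3,1,0,0)! = 1/6  (running 1/6)
  +(−1)^1/∏(1,0,2,0,1,1)! = -1/2  (running -1/3)
⟨..|..⟩ = √(3/2)·(-1/3) = -0.408248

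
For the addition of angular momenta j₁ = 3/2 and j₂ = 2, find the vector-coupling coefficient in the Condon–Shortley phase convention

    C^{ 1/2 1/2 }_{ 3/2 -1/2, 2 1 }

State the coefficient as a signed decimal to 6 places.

√[2·3!0!1!/5! · 1!2!3!1!1!0!] = √(6/5)
  +(−1)^2/∏(2,1,0,1,0,0)! = 1/2  (running 1/2)
⟨..|..⟩ = √(6/5)·(1/2) = +0.547723

+√(3/10) = +0.547723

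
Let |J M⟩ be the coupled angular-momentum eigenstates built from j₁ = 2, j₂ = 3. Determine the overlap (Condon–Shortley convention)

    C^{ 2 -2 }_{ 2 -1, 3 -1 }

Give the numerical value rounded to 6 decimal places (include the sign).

+√(3/14) = +0.462910

√[5·3!1!3!/8! · 1!3!2!4!0!4!] = √(216/7)
  +(−1)^2/∏(2,1,1,0,0,3)! = 1/12  (running 1/12)
⟨..|..⟩ = √(216/7)·(1/12) = +0.462910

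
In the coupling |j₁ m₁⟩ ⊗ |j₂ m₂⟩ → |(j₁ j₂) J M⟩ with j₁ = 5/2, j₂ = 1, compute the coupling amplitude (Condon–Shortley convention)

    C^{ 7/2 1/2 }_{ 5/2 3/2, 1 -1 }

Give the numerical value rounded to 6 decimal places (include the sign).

√[8·0!5!2!/8! · 4!1!0!2!4!3!] = √(2304/7)
  +(−1)^0/∏(0,0,1,0,4,2)! = 1/48  (running 1/48)
⟨..|..⟩ = √(2304/7)·(1/48) = +0.377964

+√(1/7) ≈ +0.377964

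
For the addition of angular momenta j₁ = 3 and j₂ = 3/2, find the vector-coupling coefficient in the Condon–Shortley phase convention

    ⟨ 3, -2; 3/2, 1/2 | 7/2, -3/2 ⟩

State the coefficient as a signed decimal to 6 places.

j₁+j₂−J=1  J+j₁−j₂=5  J−j₁+j₂=2  j₁+j₂+J+1=9
(j₁±m₁, j₂±m₂, J±M) = (1,5,2,1,2,5)
P² = 6400/21
sum k=0..1:
  [0] +1/240 = 1/240
  [1] −1/24 = -1/24
S = -3/80
C² = P²·S² = 3/7 ; C = -0.654654

-0.654654  (= −√(3/7))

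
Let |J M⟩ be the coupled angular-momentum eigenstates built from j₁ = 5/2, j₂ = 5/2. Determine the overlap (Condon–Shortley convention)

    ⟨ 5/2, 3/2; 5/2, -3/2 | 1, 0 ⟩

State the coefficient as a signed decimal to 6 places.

√[3·4!1!1!/7! · 4!1!1!4!1!1!] = √(288/35)
  +(−1)^0/∏(0,4,1,1,0,0)! = 1/24  (running 1/24)
  +(−1)^1/∏(1,3,0,0,1,1)! = -1/6  (running -1/8)
⟨..|..⟩ = √(288/35)·(-1/8) = -0.358569

-0.358569  (= −√(9/70))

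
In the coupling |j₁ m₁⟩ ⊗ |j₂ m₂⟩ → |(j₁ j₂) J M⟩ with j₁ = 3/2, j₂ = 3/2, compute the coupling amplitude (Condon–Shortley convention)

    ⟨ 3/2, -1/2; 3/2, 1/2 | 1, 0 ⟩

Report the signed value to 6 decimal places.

-0.223607

j₁+j₂−J=2  J+j₁−j₂=1  J−j₁+j₂=1  j₁+j₂+J+1=5
(j₁±m₁, j₂±m₂, J±M) = (1,2,2,1,1,1)
P² = 1/5
sum k=1..2:
  [1] −1/1 = -1
  [2] +1/2 = 1/2
S = -1/2
C² = P²·S² = 1/20 ; C = -0.223607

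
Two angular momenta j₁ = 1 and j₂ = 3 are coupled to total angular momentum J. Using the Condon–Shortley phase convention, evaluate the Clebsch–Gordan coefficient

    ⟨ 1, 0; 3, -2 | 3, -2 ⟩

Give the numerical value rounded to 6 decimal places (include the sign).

j₁+j₂−J=1  J+j₁−j₂=1  J−j₁+j₂=5  j₁+j₂+J+1=8
(j₁±m₁, j₂±m₂, J±M) = (1,1,1,5,1,5)
P² = 300
sum k=0..1:
  [0] +1/24 = 1/24
  [1] −1/120 = -1/120
S = 1/30
C² = P²·S² = 1/3 ; C = +0.577350

+0.577350  (= +√(1/3))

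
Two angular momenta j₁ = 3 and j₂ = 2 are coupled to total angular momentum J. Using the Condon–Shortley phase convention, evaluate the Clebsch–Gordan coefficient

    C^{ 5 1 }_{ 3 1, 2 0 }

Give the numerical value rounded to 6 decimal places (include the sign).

+√(3/7) = +0.654654

j₁+j₂−J=0  J+j₁−j₂=6  J−j₁+j₂=4  j₁+j₂+J+1=11
(j₁±m₁, j₂±m₂, J±M) = (4,2,2,2,6,4)
P² = 110592/7
sum k=0..0:
  [0] +1/192 = 1/192
S = 1/192
C² = P²·S² = 3/7 ; C = +0.654654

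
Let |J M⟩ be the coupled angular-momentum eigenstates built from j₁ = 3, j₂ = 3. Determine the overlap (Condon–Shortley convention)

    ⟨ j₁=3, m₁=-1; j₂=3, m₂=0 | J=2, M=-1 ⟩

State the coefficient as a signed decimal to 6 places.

+√(1/42) ≈ +0.154303

√[5·4!2!2!/9! · 2!4!3!3!1!3!] = √(96/7)
  +(−1)^2/∏(2,2,2,1,0,1)! = 1/8  (running 1/8)
  +(−1)^3/∏(3,1,1,0,1,2)! = -1/12  (running 1/24)
⟨..|..⟩ = √(96/7)·(1/24) = +0.154303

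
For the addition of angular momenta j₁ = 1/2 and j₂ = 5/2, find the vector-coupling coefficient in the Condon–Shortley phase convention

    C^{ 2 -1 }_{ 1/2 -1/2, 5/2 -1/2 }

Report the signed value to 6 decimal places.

triangle: 1!*0!*4!/6! = 24/720
(j±m)!: 0!*1!*2!*3!*1!*3! = 72
prefactor² = (2J+1)*Δ*N² = 12
  k=1: −1/(1!*0!*0!*1!*0!*3!) = -1/6
Σ = -1/6  ⇒  CG² = 12*(-1/6)² = 1/3
CG = −√(1/3) = -0.577350

−√(1/3) ≈ -0.577350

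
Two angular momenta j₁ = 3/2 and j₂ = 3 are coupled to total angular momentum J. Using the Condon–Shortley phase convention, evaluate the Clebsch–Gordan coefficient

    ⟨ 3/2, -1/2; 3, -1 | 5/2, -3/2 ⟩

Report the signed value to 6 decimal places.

triangle: 2!*1!*4!/8! = 48/40320
(j±m)!: 1!*2!*2!*4!*1!*4! = 2304
prefactor² = (2J+1)*Δ*N² = 576/35
  k=1: −1/(1!*1!*1!*1!*0!*3!) = -1/6
  k=2: +1/(2!*0!*0!*0!*1!*4!) = 1/48
Σ = -7/48  ⇒  CG² = 576/35*(-7/48)² = 7/20
CG = −√(7/20) = -0.591608

-0.591608  (= −√(7/20))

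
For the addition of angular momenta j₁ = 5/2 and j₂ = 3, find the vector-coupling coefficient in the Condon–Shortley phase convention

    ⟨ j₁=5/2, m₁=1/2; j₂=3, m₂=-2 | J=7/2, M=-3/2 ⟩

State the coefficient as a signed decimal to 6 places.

+√(2/21) = +0.308607

√[8·2!3!4!/10! · 3!2!1!5!2!5!] = √(1536/7)
  +(−1)^0/∏(0,2,2,1,1,3)! = 1/24  (running 1/24)
  +(−1)^1/∏(1,1,1,0,2,4)! = -1/48  (running 1/48)
⟨..|..⟩ = √(1536/7)·(1/48) = +0.308607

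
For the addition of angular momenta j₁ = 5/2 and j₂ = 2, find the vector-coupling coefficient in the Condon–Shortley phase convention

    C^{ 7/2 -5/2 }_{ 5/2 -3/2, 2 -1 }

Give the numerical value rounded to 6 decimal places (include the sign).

√[8·1!4!3!/9! · 1!4!1!3!1!6!] = √(2304/7)
  +(−1)^0/∏(0,1,4,1,0,2)! = 1/48  (running 1/48)
  +(−1)^1/∏(1,0,3,0,1,3)! = -1/36  (running -1/144)
⟨..|..⟩ = √(2304/7)·(-1/144) = -0.125988

−√(1/63) ≈ -0.125988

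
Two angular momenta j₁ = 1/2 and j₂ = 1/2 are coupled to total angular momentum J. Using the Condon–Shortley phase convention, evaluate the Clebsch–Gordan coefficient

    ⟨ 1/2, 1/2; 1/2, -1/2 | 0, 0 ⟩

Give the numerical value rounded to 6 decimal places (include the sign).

+√(1/2) ≈ +0.707107

√[1·1!0!0!/2! · 1!0!0!1!0!0!] = √(1/2)
  +(−1)^0/∏(0,1,0,0,0,0)! = 1  (running 1)
⟨..|..⟩ = √(1/2)·(1) = +0.707107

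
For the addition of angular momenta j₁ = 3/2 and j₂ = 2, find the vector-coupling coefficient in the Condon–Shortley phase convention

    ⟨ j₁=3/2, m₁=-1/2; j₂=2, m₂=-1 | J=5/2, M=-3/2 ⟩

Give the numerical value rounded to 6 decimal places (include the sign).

+√(1/35) = +0.169031

j₁+j₂−J=1  J+j₁−j₂=2  J−j₁+j₂=3  j₁+j₂+J+1=7
(j₁±m₁, j₂±m₂, J±M) = (1,2,1,3,1,4)
P² = 144/35
sum k=0..1:
  [0] +1/4 = 1/4
  [1] −1/6 = -1/6
S = 1/12
C² = P²·S² = 1/35 ; C = +0.169031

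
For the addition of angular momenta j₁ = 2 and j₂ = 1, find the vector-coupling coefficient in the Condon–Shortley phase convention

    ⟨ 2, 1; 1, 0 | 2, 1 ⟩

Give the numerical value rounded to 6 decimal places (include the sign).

+√(1/6) = +0.408248

j₁+j₂−J=1  J+j₁−j₂=3  J−j₁+j₂=1  j₁+j₂+J+1=6
(j₁±m₁, j₂±m₂, J±M) = (3,1,1,1,3,1)
P² = 3/2
sum k=0..1:
  [0] +1/2 = 1/2
  [1] −1/6 = -1/6
S = 1/3
C² = P²·S² = 1/6 ; C = +0.408248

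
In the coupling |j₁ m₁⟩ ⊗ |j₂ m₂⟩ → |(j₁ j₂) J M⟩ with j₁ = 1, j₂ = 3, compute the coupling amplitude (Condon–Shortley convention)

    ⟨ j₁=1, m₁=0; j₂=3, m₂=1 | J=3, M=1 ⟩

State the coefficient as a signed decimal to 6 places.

triangle: 1!·1!·5!/8! = 120/40320
(j±m)!: 1!·1!·4!·2!·4!·2! = 2304
prefactor² = (2J+1)·Δ·N² = 48
  k=0: +1/(0!·1!·1!·4!·0!·1!) = 1/24
  k=1: −1/(1!·0!·0!·3!·1!·2!) = -1/12
Σ = -1/24  ⇒  CG² = 48·(-1/24)² = 1/12
CG = −√(1/12) = -0.288675

-0.288675  (= −√(1/12))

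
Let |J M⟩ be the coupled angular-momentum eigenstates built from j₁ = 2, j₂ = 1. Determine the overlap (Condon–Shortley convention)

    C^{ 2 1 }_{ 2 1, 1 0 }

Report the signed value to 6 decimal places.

√[5·1!3!1!/6! · 3!1!1!1!3!1!] = √(3/2)
  +(−1)^0/∏(0,1,1,1,2,0)! = 1/2  (running 1/2)
  +(−1)^1/∏(1,0,0,0,3,1)! = -1/6  (running 1/3)
⟨..|..⟩ = √(3/2)·(1/3) = +0.408248

+0.408248  (= +√(1/6))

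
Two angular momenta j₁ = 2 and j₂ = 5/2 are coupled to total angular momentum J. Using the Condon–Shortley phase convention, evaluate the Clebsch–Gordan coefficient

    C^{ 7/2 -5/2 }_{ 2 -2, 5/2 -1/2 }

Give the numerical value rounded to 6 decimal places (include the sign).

-0.712697  (= −√(32/63))

j₁+j₂−J=1  J+j₁−j₂=3  J−j₁+j₂=4  j₁+j₂+J+1=9
(j₁±m₁, j₂±m₂, J±M) = (0,4,2,3,1,6)
P² = 4608/7
sum k=1..1:
  [1] −1/36 = -1/36
S = -1/36
C² = P²·S² = 32/63 ; C = -0.712697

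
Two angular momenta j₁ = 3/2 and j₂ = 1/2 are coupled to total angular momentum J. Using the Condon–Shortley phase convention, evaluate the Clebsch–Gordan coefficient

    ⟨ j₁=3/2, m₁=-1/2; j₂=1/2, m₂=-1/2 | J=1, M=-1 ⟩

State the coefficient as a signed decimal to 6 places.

+0.500000

j₁+j₂−J=1  J+j₁−j₂=2  J−j₁+j₂=0  j₁+j₂+J+1=4
(j₁±m₁, j₂±m₂, J±M) = (1,2,0,1,0,2)
P² = 1
sum k=0..0:
  [0] +1/2 = 1/2
S = 1/2
C² = P²·S² = 1/4 ; C = +0.500000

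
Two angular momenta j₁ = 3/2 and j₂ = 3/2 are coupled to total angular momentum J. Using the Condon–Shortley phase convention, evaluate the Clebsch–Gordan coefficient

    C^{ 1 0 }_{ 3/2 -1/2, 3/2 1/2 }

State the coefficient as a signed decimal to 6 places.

−√(1/20) = -0.223607

j₁+j₂−J=2  J+j₁−j₂=1  J−j₁+j₂=1  j₁+j₂+J+1=5
(j₁±m₁, j₂±m₂, J±M) = (1,2,2,1,1,1)
P² = 1/5
sum k=1..2:
  [1] −1/1 = -1
  [2] +1/2 = 1/2
S = -1/2
C² = P²·S² = 1/20 ; C = -0.223607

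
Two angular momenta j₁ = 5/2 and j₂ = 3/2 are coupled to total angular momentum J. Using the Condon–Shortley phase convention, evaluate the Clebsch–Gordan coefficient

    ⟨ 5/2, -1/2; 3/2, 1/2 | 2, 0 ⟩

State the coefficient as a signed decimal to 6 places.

−√(1/14) = -0.267261

j₁+j₂−J=2  J+j₁−j₂=3  J−j₁+j₂=1  j₁+j₂+J+1=7
(j₁±m₁, j₂±m₂, J±M) = (2,3,2,1,2,2)
P² = 8/7
sum k=1..2:
  [1] −1/2 = -1/2
  [2] +1/4 = 1/4
S = -1/4
C² = P²·S² = 1/14 ; C = -0.267261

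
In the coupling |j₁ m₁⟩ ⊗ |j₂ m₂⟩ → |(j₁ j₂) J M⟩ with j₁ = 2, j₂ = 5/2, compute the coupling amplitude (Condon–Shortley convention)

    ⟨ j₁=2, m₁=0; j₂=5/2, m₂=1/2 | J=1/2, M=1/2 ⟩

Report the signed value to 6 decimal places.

+√(1/5) = +0.447214

triangle: 4!*0!*1!/6! = 24/720
(j±m)!: 2!*2!*3!*2!*1!*0! = 48
prefactor² = (2J+1)*Δ*N² = 16/5
  k=2: +1/(2!*2!*0!*1!*0!*0!) = 1/4
Σ = 1/4  ⇒  CG² = 16/5*1/4² = 1/5
CG = +√(1/5) = +0.447214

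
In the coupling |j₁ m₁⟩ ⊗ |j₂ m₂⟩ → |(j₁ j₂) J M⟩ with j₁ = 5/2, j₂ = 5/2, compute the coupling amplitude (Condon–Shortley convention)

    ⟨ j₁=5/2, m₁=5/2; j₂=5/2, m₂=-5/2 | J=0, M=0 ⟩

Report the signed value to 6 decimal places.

j₁+j₂−J=5  J+j₁−j₂=0  J−j₁+j₂=0  j₁+j₂+J+1=6
(j₁±m₁, j₂±m₂, J±M) = (5,0,0,5,0,0)
P² = 2400
sum k=0..0:
  [0] +1/120 = 1/120
S = 1/120
C² = P²·S² = 1/6 ; C = +0.408248

+√(1/6) = +0.408248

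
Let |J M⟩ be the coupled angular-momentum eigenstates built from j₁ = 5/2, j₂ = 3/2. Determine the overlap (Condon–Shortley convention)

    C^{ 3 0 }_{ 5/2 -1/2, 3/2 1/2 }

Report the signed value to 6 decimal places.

-0.447214

triangle: 1!×4!×2!/8! = 48/40320
(j±m)!: 2!×3!×2!×1!×3!×3! = 864
prefactor² = (2J+1)×Δ×N² = 36/5
  k=0: +1/(0!×1!×3!×2!×1!×0!) = 1/12
  k=1: −1/(1!×0!×2!×1!×2!×1!) = -1/4
Σ = -1/6  ⇒  CG² = 36/5×(-1/6)² = 1/5
CG = −√(1/5) = -0.447214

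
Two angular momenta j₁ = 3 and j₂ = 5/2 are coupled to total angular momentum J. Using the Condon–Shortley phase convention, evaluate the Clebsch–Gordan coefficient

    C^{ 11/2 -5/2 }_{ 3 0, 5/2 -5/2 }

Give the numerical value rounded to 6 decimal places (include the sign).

√[12·0!6!5!/12! · 3!3!0!5!3!8!] = √(24883200/11)
  +(−1)^0/∏(0,0,3,0,3,5)! = 1/4320  (running 1/4320)
⟨..|..⟩ = √(24883200/11)·(1/4320) = +0.348155

+√(4/33) ≈ +0.348155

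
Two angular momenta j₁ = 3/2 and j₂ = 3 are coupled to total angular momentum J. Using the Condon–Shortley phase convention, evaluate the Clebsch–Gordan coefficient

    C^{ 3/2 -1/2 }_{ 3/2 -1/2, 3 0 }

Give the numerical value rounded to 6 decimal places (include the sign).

√[4·3!0!3!/7! · 1!2!3!3!1!2!] = √(144/35)
  +(−1)^2/∏(2,1,0,1,0,2)! = 1/4  (running 1/4)
⟨..|..⟩ = √(144/35)·(1/4) = +0.507093

+√(9/35) ≈ +0.507093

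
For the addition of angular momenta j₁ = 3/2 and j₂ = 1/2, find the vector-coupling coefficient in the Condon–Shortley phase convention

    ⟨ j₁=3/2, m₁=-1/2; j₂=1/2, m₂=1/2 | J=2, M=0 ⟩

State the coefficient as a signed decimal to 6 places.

+0.707107  (= +√(1/2))

j₁+j₂−J=0  J+j₁−j₂=3  J−j₁+j₂=1  j₁+j₂+J+1=5
(j₁±m₁, j₂±m₂, J±M) = (1,2,1,0,2,2)
P² = 2
sum k=0..0:
  [0] +1/2 = 1/2
S = 1/2
C² = P²·S² = 1/2 ; C = +0.707107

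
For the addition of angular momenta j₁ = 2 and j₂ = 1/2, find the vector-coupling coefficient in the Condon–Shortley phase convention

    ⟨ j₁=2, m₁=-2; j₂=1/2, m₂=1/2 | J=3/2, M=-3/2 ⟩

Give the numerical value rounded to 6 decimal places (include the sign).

√[4·1!3!0!/5! · 0!4!1!0!0!3!] = √(144/5)
  +(−1)^1/∏(1,0,3,0,0,0)! = -1/6  (running -1/6)
⟨..|..⟩ = √(144/5)·(-1/6) = -0.894427

−√(4/5) = -0.894427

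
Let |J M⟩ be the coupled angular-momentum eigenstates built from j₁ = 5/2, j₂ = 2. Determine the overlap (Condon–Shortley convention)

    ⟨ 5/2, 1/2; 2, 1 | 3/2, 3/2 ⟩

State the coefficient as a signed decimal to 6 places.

triangle: 3!×2!×1!/7! = 12/5040
(j±m)!: 3!×2!×3!×1!×3!×0! = 432
prefactor² = (2J+1)×Δ×N² = 144/35
  k=2: +1/(2!×1!×0!×1!×2!×0!) = 1/4
Σ = 1/4  ⇒  CG² = 144/35×1/4² = 9/35
CG = +√(9/35) = +0.507093

+0.507093  (= +√(9/35))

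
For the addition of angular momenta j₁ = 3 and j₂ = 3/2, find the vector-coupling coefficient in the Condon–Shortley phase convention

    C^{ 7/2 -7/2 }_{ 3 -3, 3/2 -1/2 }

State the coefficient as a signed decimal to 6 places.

-0.816497

triangle: 1!×5!×2!/9! = 240/362880
(j±m)!: 0!×6!×1!×2!×0!×7! = 7257600
prefactor² = (2J+1)×Δ×N² = 38400
  k=1: −1/(1!×0!×5!×0!×0!×2!) = -1/240
Σ = -1/240  ⇒  CG² = 38400×(-1/240)² = 2/3
CG = −√(2/3) = -0.816497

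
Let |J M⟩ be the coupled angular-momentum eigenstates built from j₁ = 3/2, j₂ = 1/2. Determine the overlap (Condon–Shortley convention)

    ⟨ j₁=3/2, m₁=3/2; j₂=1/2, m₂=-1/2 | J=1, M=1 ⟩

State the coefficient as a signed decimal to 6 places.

triangle: 1!×2!×0!/4! = 2/24
(j±m)!: 3!×0!×0!×1!×2!×0! = 12
prefactor² = (2J+1)×Δ×N² = 3
  k=0: +1/(0!×1!×0!×0!×2!×0!) = 1/2
Σ = 1/2  ⇒  CG² = 3×1/2² = 3/4
CG = +√(3/4) = +0.866025

+0.866025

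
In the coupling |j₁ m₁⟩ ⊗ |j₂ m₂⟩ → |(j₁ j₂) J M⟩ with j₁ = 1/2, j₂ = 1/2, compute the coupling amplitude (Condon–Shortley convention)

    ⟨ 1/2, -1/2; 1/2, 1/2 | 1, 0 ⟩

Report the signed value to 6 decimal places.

+0.707107

√[3·0!1!1!/3! · 0!1!1!0!1!1!] = √(1/2)
  +(−1)^0/∏(0,0,1,1,0,0)! = 1  (running 1)
⟨..|..⟩ = √(1/2)·(1) = +0.707107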